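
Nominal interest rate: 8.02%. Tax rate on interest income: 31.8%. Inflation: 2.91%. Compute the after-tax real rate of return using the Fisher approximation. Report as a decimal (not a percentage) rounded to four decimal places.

After-tax nominal return = 8.02% × (1 − 0.318) = 5.46964%.
r ≈ 5.46964% − 2.91% → 0.0256.

0.0256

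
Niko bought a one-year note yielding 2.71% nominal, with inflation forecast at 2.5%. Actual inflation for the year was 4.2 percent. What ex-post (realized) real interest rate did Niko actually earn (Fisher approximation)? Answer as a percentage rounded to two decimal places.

Ex-post: 2.71% − 4.2% = -1.490%
So the realized real rate is -1.49%.

-1.49%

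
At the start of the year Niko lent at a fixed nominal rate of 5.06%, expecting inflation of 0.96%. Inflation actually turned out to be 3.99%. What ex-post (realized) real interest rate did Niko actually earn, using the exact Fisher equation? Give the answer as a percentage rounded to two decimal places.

Ex-post: (1 + 0.0506)/(1 + 0.0399) − 1 = 1.0289%
So the realized real rate is 1.03%.

1.03%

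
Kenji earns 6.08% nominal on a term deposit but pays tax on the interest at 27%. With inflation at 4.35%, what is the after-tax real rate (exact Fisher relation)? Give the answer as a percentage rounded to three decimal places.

0.085%

After-tax nominal return = 6.08% × (1 − 0.27) = 4.4384%.
1 + r = 1.044384 / 1.04350 = 1.000847
After-tax real rate = 1.000847 − 1 → 0.085%.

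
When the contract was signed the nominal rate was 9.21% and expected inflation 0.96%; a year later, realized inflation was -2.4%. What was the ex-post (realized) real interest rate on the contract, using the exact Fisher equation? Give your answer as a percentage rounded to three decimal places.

Ex-post: (1 + 0.0921)/(1 − 0.0240) − 1 = 11.89549%
So the realized real rate is 11.895%.

11.895%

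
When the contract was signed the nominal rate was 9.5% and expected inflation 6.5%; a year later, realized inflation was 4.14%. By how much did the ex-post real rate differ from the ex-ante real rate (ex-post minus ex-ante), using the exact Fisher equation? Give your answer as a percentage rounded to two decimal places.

Ex-ante: (1 + 0.0950)/(1 + 0.0650) − 1 = 2.8169%
Ex-post: (1 + 0.0950)/(1 + 0.0414) − 1 = 5.1469%
Difference (ex-post − ex-ante) = 2.3300% → 2.33%.

2.33%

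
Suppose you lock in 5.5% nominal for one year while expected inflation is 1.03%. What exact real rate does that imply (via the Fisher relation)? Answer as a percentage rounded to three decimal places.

1 + r = 1.05500 / 1.01030 = 1.044244
r = 1.044244 − 1 = 4.4244%, i.e. 4.424%.

4.424%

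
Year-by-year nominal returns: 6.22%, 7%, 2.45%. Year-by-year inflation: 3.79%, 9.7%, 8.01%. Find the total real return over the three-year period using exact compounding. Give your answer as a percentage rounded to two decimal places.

Nominal growth factor = 1.0622 × 1.0700 × 1.0245 = 1.164400
Price-level growth factor = 1.0379 × 1.0970 × 1.0801 = 1.229776
Real growth factor = 1.164400 / 1.229776 = 0.946839
Total real return = 0.946839 − 1 → -5.32%.

-5.32%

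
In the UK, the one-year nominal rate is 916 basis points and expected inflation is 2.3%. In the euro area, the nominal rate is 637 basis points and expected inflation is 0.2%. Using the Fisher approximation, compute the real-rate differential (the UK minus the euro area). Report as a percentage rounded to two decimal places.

0.69%

The UK: 9.16% − 2.3% = 6.860%
The euro area: 6.37% − 0.2% = 6.170%
Differential = 0.690% → 0.69%.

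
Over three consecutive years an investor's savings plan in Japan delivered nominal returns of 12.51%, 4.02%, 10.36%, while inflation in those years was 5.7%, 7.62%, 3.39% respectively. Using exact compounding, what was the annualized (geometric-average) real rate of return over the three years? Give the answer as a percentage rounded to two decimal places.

Nominal growth factor = 1.1251 × 1.0402 × 1.1036 = 1.29157511
Price-level growth factor = 1.0570 × 1.0762 × 1.0339 = 1.17610612
Real growth factor = 1.29157511 / 1.17610612 = 1.09817905
Annualized real rate = 1.09817905^(1/3) − 1 = 3.1710% → 3.17%.

3.17%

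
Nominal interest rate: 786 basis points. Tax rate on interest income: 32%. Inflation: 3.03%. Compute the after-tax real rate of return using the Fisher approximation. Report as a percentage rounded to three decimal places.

After-tax nominal return = 7.86% × (1 − 0.32) = 5.3448%.
r ≈ 5.3448% − 3.03% → 2.315%.

2.315%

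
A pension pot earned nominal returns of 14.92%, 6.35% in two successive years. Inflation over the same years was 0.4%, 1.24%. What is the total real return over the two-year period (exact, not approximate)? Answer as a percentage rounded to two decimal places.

Nominal growth factor = 1.1492 × 1.0635 = 1.222174
Price-level growth factor = 1.0040 × 1.0124 = 1.016450
Real growth factor = 1.222174 / 1.016450 = 1.202395
Total real return = 1.202395 − 1 → 20.24%.

20.24%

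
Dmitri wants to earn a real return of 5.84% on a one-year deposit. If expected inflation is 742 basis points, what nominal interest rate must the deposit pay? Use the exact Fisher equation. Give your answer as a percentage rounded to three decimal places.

13.693%

(1 + i) = (1 + r)(1 + π) = 1.05840 × 1.07420 = 1.13693328
i = 1.13693328 − 1, so the required nominal rate is 13.693%.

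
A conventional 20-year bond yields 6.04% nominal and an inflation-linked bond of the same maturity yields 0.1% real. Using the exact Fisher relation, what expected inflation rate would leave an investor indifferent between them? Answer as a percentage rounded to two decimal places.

(1 + π) = (1 + i)/(1 + r) = 1.06040 / 1.00100 = 1.059341
Break-even inflation = 1.059341 − 1 → 5.93%.

5.93%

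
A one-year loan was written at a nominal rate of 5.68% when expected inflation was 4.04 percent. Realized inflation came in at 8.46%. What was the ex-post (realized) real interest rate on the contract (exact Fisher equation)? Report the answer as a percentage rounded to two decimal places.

-2.56%

Ex-post: (1 + 0.0568)/(1 + 0.0846) − 1 = -2.5632%
So the realized real rate is -2.56%.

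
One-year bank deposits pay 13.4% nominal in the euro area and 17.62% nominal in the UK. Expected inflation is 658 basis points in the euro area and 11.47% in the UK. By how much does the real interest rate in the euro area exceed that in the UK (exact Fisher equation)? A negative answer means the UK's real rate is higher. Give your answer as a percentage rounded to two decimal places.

0.88%

The euro area: (1 + 0.1340)/(1 + 0.0658) − 1 = 6.3989%
The UK: (1 + 0.1762)/(1 + 0.1147) − 1 = 5.5172%
Differential = 6.3989% − 5.5172% = 0.8818% → 0.88%.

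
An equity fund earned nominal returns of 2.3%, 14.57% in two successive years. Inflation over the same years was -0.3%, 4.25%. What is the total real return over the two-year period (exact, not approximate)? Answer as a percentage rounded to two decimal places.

12.77%

Nominal growth factor = 1.0230 × 1.1457 = 1.172051
Price-level growth factor = 0.9970 × 1.0425 = 1.039373
Real growth factor = 1.172051 / 1.039373 = 1.127653
Total real return = 1.127653 − 1 → 12.77%.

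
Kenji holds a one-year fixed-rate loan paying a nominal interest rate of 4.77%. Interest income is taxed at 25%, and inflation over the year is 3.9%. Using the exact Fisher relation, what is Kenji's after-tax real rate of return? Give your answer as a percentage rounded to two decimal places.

-0.31%

After-tax nominal return = 4.77% × (1 − 0.25) = 3.5775%.
1 + r = 1.035775 / 1.03900 = 0.996896
After-tax real rate = 0.996896 − 1 → -0.31%.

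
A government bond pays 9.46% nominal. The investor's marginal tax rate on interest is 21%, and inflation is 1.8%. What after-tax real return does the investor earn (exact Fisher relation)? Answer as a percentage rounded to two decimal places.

5.57%

After-tax nominal return = 9.46% × (1 − 0.21) = 7.4734%.
1 + r = 1.074734 / 1.01800 = 1.055731
After-tax real rate = 1.055731 − 1 → 5.57%.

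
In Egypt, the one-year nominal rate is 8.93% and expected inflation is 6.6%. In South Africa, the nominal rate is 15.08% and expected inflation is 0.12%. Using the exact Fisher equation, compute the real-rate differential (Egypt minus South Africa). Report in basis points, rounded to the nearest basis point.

-1276 basis points

Egypt: (1 + 0.0893)/(1 + 0.0660) − 1 = 2.1857%
South Africa: (1 + 0.1508)/(1 + 0.0012) − 1 = 14.9421%
Differential = 2.1857% − 14.9421% = -12.7563% → -1276 basis points.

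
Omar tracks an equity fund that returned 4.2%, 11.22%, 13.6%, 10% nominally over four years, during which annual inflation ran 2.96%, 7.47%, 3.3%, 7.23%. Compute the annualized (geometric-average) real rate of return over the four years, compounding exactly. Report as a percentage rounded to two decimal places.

4.26%

Compound the nominal returns: 1.0420 × 1.1122 × 1.1360 × 1.1000 = 1.44817694.
Compound inflation: 1.0296 × 1.0747 × 1.0330 × 1.0723 = 1.22566677.
Deflate: 1.44817694 / 1.22566677 = 1.18154214.
Annualized real rate = 1.18154214^(1/4) − 1 = 4.2587% → 4.26%.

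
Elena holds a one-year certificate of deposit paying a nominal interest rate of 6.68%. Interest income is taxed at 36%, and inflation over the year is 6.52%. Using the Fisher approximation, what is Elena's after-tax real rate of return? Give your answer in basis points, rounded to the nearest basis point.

-224 basis points

After-tax nominal return = 6.68% × (1 − 0.36) = 4.2752%.
r ≈ 4.2752% − 6.52% → -224 basis points.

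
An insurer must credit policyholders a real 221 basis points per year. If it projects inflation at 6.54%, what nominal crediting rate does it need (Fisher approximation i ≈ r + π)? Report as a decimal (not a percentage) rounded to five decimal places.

0.08750

i ≈ r + π = 2.21% + 6.54% = 0.08750.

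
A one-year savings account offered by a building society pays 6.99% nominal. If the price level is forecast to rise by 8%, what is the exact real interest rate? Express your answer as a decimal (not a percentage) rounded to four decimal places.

-0.0094

By the Fisher identity, 1 + r = (1 + i)/(1 + π).
1 + r = 1.06990 / 1.08000 = 0.990648
r = 0.990648 − 1 = -0.9352%, i.e. -0.0094.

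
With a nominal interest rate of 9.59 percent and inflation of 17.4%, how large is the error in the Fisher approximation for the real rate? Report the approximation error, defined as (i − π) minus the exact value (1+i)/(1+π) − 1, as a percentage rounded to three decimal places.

Approximate: r ≈ 9.590% − 17.400% = -7.8100%
Exact: (1 + 0.0959)/(1 + 0.1740) − 1 = -6.65247%
Error = -7.8100% − (-6.65247%) = -1.15753% → -1.158%.

-1.158%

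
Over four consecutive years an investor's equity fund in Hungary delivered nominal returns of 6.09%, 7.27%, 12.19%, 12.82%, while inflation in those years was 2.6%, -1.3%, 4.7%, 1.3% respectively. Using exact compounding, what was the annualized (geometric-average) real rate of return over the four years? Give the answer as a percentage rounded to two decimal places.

7.61%

Nominal growth factor = 1.0609 × 1.0727 × 1.1219 × 1.1282 = 1.44043270
Price-level growth factor = 1.0260 × 0.9870 × 1.0470 × 1.0130 = 1.07404046
Real growth factor = 1.44043270 / 1.07404046 = 1.34113449
Annualized real rate = 1.34113449^(1/4) − 1 = 7.6138% → 7.61%.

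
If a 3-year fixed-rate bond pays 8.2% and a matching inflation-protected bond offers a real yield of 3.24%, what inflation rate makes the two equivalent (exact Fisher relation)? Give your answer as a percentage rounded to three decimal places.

4.804%

(1 + π) = (1 + i)/(1 + r) = 1.08200 / 1.03240 = 1.048043
Break-even inflation = 1.048043 − 1 → 4.804%.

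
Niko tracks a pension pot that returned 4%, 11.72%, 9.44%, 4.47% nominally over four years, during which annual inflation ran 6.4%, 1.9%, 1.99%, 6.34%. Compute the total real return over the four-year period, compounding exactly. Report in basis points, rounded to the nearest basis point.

1297 basis points

Nominal growth factor = 1.0400 × 1.1172 × 1.0944 × 1.0447 = 1.328409
Price-level growth factor = 1.0640 × 1.0190 × 1.0199 × 1.0634 = 1.175899
Real growth factor = 1.328409 / 1.175899 = 1.129697
Total real return = 1.129697 − 1 → 1297 basis points.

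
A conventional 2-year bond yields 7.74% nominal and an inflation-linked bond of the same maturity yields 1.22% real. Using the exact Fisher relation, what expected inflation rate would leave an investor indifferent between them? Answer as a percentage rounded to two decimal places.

6.44%

(1 + π) = (1 + i)/(1 + r) = 1.07740 / 1.01220 = 1.064414
Break-even inflation = 1.064414 − 1 → 6.44%.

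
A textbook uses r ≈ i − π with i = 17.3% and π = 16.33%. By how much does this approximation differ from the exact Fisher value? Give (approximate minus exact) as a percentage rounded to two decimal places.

0.14%

Approximate: r ≈ 17.300% − 16.330% = 0.9700%
Exact: (1 + 0.1730)/(1 + 0.1633) − 1 = 0.8338%
Error = 0.9700% − 0.8338% = 0.1362% → 0.14%.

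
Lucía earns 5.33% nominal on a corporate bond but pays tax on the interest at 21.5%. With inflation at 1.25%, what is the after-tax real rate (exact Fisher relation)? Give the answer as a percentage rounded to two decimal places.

After-tax nominal return = 5.33% × (1 − 0.215) = 4.18405%.
1 + r = 1.0418405 / 1.01250 = 1.028978
After-tax real rate = 1.028978 − 1 → 2.90%.

2.90%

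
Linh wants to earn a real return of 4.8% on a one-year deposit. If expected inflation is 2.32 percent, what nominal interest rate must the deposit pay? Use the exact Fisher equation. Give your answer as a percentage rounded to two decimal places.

(1 + i) = (1 + r)(1 + π) = 1.04800 × 1.02320 = 1.0723136
i = 1.0723136 − 1, so the required nominal rate is 7.23%.

7.23%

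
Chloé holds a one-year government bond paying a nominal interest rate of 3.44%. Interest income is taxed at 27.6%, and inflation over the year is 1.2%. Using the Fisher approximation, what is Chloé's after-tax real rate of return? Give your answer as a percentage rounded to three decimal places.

After-tax nominal return = 3.44% × (1 − 0.276) = 2.49056%.
r ≈ 2.49056% − 1.2% → 1.291%.

1.291%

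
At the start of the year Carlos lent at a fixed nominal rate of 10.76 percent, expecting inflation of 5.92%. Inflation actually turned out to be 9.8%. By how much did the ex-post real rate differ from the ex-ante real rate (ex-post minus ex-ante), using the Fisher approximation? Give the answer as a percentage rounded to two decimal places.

-3.88%

Ex-ante: 10.76% − 5.92% = 4.840%
Ex-post: 10.76% − 9.8% = 0.960%
Difference (ex-post − ex-ante) = -3.8800% → -3.88%.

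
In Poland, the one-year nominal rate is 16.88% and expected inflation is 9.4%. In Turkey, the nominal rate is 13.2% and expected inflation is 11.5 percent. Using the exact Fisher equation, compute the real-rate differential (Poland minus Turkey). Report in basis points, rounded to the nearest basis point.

Poland: (1 + 0.1688)/(1 + 0.0940) − 1 = 6.8373%
Turkey: (1 + 0.1320)/(1 + 0.1150) − 1 = 1.5247%
Differential = 6.8373% − 1.5247% = 5.3126% → 531 basis points.

531 basis points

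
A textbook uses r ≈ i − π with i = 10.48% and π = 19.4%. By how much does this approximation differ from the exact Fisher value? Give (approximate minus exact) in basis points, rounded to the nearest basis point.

Approximate: r ≈ 10.480% − 19.400% = -8.9200%
Exact: (1 + 0.1048)/(1 + 0.1940) − 1 = -7.4707%
Error = -8.9200% − (-7.4707%) = -1.4493% → -145 basis points.

-145 basis points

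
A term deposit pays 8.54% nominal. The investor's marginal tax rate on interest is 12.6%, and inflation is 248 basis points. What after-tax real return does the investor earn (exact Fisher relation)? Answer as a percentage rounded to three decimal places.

4.863%

After-tax nominal return = 8.54% × (1 − 0.126) = 7.46396%.
1 + r = 1.0746396 / 1.02480 = 1.048633
After-tax real rate = 1.048633 − 1 → 4.863%.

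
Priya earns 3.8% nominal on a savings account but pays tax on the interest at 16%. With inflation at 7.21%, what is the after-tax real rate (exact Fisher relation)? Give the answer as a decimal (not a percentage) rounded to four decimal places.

After-tax nominal return = 3.8% × (1 − 0.16) = 3.1920%.
1 + r = 1.03192 / 1.07210 = 0.962522
After-tax real rate = 0.962522 − 1 → -0.0375.

-0.0375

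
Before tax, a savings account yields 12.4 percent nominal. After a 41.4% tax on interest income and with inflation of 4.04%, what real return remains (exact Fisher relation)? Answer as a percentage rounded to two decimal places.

3.10%

After-tax nominal return = 12.4% × (1 − 0.414) = 7.2664%.
1 + r = 1.072664 / 1.04040 = 1.031011
After-tax real rate = 1.031011 − 1 → 3.10%.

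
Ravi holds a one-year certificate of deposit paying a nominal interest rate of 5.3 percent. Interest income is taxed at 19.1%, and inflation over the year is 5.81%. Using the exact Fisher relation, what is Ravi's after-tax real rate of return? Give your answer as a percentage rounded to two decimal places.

-1.44%

After-tax nominal return = 5.3% × (1 − 0.191) = 4.2877%.
1 + r = 1.042877 / 1.05810 = 0.985613
After-tax real rate = 0.985613 − 1 → -1.44%.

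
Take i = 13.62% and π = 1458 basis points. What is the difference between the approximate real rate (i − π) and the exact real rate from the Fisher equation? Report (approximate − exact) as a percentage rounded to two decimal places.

Approximate: r ≈ 13.620% − 14.580% = -0.9600%
Exact: (1 + 0.1362)/(1 + 0.1458) − 1 = -0.8378%
Error = -0.9600% − (-0.8378%) = -0.1222% → -0.12%.

-0.12%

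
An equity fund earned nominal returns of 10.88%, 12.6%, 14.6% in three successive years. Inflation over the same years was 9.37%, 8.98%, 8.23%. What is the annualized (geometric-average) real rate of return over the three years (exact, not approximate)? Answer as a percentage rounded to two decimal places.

Nominal growth factor = 1.1088 × 1.1260 × 1.1460 = 1.43079108
Price-level growth factor = 1.0937 × 1.0898 × 1.0823 = 1.29000880
Real growth factor = 1.43079108 / 1.29000880 = 1.10913281
Annualized real rate = 1.10913281^(1/3) − 1 = 3.5129% → 3.51%.

3.51%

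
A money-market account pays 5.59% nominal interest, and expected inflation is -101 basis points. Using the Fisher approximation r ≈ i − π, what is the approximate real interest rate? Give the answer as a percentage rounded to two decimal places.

r ≈ i − π = 5.59% − (-1.01%) = 6.60%.

6.60%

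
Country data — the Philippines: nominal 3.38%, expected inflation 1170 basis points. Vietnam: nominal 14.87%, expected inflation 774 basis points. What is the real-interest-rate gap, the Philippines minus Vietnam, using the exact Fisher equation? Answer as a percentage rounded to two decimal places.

The Philippines: (1 + 0.0338)/(1 + 0.1170) − 1 = -7.4485%
Vietnam: (1 + 0.1487)/(1 + 0.0774) − 1 = 6.6178%
Differential = -7.4485% − 6.6178% = -14.0663% → -14.07%.

-14.07%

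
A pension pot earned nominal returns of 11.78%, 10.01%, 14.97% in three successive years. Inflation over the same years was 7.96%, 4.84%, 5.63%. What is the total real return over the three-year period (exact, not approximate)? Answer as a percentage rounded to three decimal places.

18.251%

Nominal growth factor = 1.1178 × 1.1001 × 1.1497 = 1.413777
Price-level growth factor = 1.0796 × 1.0484 × 1.0563 = 1.195576
Real growth factor = 1.413777 / 1.195576 = 1.182507
Total real return = 1.182507 − 1 → 18.251%.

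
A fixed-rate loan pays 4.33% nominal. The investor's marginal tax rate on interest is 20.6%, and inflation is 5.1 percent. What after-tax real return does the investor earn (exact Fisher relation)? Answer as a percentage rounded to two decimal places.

After-tax nominal return = 4.33% × (1 − 0.206) = 3.43802%.
1 + r = 1.0343802 / 1.05100 = 0.984187
After-tax real rate = 0.984187 − 1 → -1.58%.

-1.58%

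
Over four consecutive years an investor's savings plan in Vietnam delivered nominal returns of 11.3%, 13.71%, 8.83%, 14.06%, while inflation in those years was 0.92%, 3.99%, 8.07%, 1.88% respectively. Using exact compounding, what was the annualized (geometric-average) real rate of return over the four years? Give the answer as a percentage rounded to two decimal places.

Nominal growth factor = 1.1130 × 1.1371 × 1.0883 × 1.1406 = 1.57099868
Price-level growth factor = 1.0092 × 1.0399 × 1.0807 × 1.0188 = 1.15548126
Real growth factor = 1.57099868 / 1.15548126 = 1.35960550
Annualized real rate = 1.35960550^(1/4) − 1 = 7.9825% → 7.98%.

7.98%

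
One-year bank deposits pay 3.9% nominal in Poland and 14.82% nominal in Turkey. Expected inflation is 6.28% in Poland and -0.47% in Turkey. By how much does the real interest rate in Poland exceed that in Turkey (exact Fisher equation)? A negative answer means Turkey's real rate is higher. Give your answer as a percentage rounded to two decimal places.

Poland: (1 + 0.0390)/(1 + 0.0628) − 1 = -2.2394%
Turkey: (1 + 0.1482)/(1 − 0.0047) − 1 = 15.3622%
Differential = -2.2394% − 15.3622% = -17.6016% → -17.60%.

-17.60%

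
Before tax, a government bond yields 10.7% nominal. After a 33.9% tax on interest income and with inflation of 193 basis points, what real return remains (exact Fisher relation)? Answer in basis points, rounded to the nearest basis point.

After-tax nominal return = 10.7% × (1 − 0.339) = 7.0727%.
1 + r = 1.070727 / 1.01930 = 1.050453
After-tax real rate = 1.050453 − 1 → 505 basis points.

505 basis points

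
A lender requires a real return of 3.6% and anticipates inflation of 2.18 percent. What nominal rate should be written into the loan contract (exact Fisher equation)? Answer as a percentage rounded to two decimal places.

5.86%

(1 + i) = (1 + r)(1 + π) = 1.03600 × 1.02180 = 1.0585848
i = 1.0585848 − 1, so the required nominal rate is 5.86%.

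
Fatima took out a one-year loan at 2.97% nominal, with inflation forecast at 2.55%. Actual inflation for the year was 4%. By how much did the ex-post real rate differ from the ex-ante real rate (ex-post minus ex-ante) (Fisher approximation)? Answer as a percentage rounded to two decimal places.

-1.45%

Ex-ante: 2.97% − 2.55% = 0.420%
Ex-post: 2.97% − 4% = -1.030%
Difference (ex-post − ex-ante) = -1.4500% → -1.45%.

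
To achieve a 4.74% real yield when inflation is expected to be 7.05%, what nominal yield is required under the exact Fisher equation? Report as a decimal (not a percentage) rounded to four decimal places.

(1 + i) = (1 + r)(1 + π) = 1.04740 × 1.07050 = 1.1212417
i = 1.1212417 − 1, so the required nominal rate is 0.1212.

0.1212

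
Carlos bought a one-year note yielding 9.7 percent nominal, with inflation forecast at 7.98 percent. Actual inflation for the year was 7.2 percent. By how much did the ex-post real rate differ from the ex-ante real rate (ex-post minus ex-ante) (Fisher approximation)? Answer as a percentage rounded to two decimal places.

Ex-ante: 9.7% − 7.98% = 1.720%
Ex-post: 9.7% − 7.2% = 2.500%
Difference (ex-post − ex-ante) = 0.7800% → 0.78%.

0.78%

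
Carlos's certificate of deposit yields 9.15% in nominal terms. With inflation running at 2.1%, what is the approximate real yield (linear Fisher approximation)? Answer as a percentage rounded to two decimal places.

r ≈ i − π = 9.15% − 2.1% = 7.05%.

7.05%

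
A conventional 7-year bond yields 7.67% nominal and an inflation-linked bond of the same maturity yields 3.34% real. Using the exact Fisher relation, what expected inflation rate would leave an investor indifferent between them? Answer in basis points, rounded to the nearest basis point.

(1 + π) = (1 + i)/(1 + r) = 1.07670 / 1.03340 = 1.041901
Break-even inflation = 1.041901 − 1 → 419 basis points.

419 basis points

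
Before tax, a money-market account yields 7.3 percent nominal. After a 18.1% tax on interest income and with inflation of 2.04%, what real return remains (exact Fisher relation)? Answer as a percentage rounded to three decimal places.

3.860%

After-tax nominal return = 7.3% × (1 − 0.181) = 5.9787%.
1 + r = 1.059787 / 1.02040 = 1.038600
After-tax real rate = 1.038600 − 1 → 3.860%.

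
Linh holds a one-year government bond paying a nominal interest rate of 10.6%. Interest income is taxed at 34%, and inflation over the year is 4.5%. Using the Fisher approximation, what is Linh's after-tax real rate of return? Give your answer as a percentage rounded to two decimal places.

2.50%

After-tax nominal return = 10.6% × (1 − 0.34) = 6.9960%.
r ≈ 6.9960% − 4.5% → 2.50%.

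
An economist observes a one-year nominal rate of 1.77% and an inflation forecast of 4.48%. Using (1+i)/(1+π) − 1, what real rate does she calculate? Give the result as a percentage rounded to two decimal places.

By the Fisher identity, 1 + r = (1 + i)/(1 + π).
1 + r = 1.01770 / 1.04480 = 0.974062
r = 0.974062 − 1 = -2.5938%, i.e. -2.59%.

-2.59%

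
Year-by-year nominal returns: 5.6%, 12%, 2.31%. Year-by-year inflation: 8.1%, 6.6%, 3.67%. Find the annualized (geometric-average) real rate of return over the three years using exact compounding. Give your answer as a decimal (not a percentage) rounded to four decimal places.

Compound the nominal returns: 1.0560 × 1.1200 × 1.0231 = 1.21004083.
Compound inflation: 1.0810 × 1.0660 × 1.0367 = 1.19463710.
Deflate: 1.21004083 / 1.19463710 = 1.01289407.
Annualized real rate = 1.01289407^(1/3) − 1 = 0.4280% → 0.0043.

0.0043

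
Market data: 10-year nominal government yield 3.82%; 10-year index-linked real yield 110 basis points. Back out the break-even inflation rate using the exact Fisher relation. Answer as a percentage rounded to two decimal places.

2.69%

(1 + π) = (1 + i)/(1 + r) = 1.03820 / 1.01100 = 1.026904
Break-even inflation = 1.026904 − 1 → 2.69%.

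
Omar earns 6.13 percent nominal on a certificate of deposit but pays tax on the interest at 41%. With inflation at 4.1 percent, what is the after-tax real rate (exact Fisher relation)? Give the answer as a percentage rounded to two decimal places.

After-tax nominal return = 6.13% × (1 − 0.41) = 3.6167%.
1 + r = 1.036167 / 1.04100 = 0.995357
After-tax real rate = 0.995357 − 1 → -0.46%.

-0.46%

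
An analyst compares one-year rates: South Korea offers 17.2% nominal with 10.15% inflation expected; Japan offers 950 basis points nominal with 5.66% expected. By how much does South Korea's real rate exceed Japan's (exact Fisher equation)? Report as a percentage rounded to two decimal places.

2.77%

South Korea: (1 + 0.1720)/(1 + 0.1015) − 1 = 6.4004%
Japan: (1 + 0.0950)/(1 + 0.0566) − 1 = 3.6343%
Differential = 6.4004% − 3.6343% = 2.7661% → 2.77%.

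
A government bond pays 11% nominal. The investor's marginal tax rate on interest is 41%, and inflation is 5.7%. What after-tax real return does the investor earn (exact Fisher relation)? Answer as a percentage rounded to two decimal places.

After-tax nominal return = 11% × (1 − 0.41) = 6.4900%.
1 + r = 1.06490 / 1.05700 = 1.007474
After-tax real rate = 1.007474 − 1 → 0.75%.

0.75%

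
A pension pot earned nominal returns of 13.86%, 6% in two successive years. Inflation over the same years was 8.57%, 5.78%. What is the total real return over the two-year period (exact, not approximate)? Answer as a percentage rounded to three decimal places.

5.091%

Nominal growth factor = 1.1386 × 1.0600 = 1.2069160
Price-level growth factor = 1.0857 × 1.0578 = 1.1484535
Real growth factor = 1.2069160 / 1.1484535 = 1.0509054
Total real return = 1.0509054 − 1 → 5.091%.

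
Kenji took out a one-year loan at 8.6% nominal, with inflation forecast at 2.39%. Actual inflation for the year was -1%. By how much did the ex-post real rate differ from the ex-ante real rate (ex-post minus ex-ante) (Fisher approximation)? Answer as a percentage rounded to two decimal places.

3.39%

Ex-ante: 8.6% − 2.39% = 6.210%
Ex-post: 8.6% − (-1%) = 9.600%
Difference (ex-post − ex-ante) = 3.3900% → 3.39%.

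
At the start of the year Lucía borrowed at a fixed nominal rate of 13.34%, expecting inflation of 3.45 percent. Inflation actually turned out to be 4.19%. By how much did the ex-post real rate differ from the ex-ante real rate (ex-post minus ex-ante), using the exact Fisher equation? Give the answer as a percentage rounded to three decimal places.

Ex-ante: (1 + 0.1334)/(1 + 0.0345) − 1 = 9.5602%
Ex-post: (1 + 0.1334)/(1 + 0.0419) − 1 = 8.7820%
Difference (ex-post − ex-ante) = -0.7781% → -0.778%.

-0.778%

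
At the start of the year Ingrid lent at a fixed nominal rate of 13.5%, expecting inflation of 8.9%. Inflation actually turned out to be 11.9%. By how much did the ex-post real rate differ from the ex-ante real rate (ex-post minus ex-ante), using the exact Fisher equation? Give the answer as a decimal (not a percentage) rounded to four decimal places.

Ex-ante: (1 + 0.1350)/(1 + 0.0890) − 1 = 4.2241%
Ex-post: (1 + 0.1350)/(1 + 0.1190) − 1 = 1.4298%
Difference (ex-post − ex-ante) = -2.7942% → -0.0279.

-0.0279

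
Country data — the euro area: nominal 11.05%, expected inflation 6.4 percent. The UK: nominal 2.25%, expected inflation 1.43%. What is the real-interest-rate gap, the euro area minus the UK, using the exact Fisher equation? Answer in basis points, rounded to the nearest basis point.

356 basis points

The euro area: (1 + 0.1105)/(1 + 0.0640) − 1 = 4.3703%
The UK: (1 + 0.0225)/(1 + 0.0143) − 1 = 0.8084%
Differential = 4.3703% − 0.8084% = 3.5619% → 356 basis points.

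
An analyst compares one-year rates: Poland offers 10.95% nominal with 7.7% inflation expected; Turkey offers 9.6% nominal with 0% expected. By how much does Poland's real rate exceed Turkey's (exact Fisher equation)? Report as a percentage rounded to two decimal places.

Poland: (1 + 0.1095)/(1 + 0.0770) − 1 = 3.0176%
Turkey: (1 + 0.0960)/(1 + 0.0000) − 1 = 9.6000%
Differential = 3.0176% − 9.6000% = -6.5824% → -6.58%.

-6.58%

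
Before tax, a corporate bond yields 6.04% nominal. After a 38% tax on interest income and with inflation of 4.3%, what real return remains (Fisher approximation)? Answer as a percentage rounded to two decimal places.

After-tax nominal return = 6.04% × (1 − 0.38) = 3.7448%.
r ≈ 3.7448% − 4.3% → -0.56%.

-0.56%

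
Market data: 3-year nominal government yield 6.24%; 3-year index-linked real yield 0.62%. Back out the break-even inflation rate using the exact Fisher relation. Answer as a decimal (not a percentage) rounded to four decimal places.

(1 + π) = (1 + i)/(1 + r) = 1.06240 / 1.00620 = 1.055854
Break-even inflation = 1.055854 − 1 → 0.0559.

0.0559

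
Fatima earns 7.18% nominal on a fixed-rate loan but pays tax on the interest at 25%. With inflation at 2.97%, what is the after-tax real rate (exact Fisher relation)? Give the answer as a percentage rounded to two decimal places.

After-tax nominal return = 7.18% × (1 − 0.25) = 5.3850%.
1 + r = 1.05385 / 1.02970 = 1.023453
After-tax real rate = 1.023453 − 1 → 2.35%.

2.35%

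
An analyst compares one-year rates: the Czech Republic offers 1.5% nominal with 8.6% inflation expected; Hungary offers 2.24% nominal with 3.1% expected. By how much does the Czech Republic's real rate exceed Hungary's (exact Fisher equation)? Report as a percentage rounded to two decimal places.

The Czech Republic: (1 + 0.0150)/(1 + 0.0860) − 1 = -6.5378%
Hungary: (1 + 0.0224)/(1 + 0.0310) − 1 = -0.8341%
Differential = -6.5378% − (-0.8341%) = -5.7036% → -5.70%.

-5.70%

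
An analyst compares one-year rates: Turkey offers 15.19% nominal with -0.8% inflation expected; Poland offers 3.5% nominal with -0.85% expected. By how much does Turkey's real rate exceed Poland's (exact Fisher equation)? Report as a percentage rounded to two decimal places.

Turkey: (1 + 0.1519)/(1 − 0.0080) − 1 = 16.1190%
Poland: (1 + 0.0350)/(1 − 0.0085) − 1 = 4.3873%
Differential = 16.1190% − 4.3873% = 11.7317% → 11.73%.

11.73%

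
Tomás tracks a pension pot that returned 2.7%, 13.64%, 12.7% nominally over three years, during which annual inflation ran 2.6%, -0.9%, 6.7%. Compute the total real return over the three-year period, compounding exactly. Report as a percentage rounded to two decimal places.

21.24%

Nominal growth factor = 1.0270 × 1.1364 × 1.1270 = 1.315302
Price-level growth factor = 1.0260 × 0.9910 × 1.0670 = 1.084889
Real growth factor = 1.315302 / 1.084889 = 1.212384
Total real return = 1.212384 − 1 → 21.24%.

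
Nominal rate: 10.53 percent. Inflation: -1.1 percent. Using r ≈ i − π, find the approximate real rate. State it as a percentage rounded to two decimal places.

r ≈ i − π = 10.53% − (-1.1%) = 11.63%.

11.63%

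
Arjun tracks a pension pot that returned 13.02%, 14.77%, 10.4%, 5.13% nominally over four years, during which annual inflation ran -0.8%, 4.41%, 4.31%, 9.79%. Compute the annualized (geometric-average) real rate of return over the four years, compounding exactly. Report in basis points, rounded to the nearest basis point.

Compound the nominal returns: 1.1302 × 1.1477 × 1.1040 × 1.0513 = 1.50549536.
Compound inflation: 0.9920 × 1.0441 × 1.0431 × 1.0979 = 1.18615788.
Deflate: 1.50549536 / 1.18615788 = 1.26922005.
Annualized real rate = 1.26922005^(1/4) − 1 = 6.1413% → 614 basis points.

614 basis points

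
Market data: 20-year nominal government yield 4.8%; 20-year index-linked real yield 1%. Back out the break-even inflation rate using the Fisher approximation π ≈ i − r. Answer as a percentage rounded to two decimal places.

3.80%

π ≈ i − r = 4.8% − 1% → 3.80%.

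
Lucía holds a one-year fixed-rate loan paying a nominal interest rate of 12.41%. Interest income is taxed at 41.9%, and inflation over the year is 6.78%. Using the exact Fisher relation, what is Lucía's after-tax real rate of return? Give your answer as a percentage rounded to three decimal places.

After-tax nominal return = 12.41% × (1 − 0.419) = 7.21021%.
1 + r = 1.0721021 / 1.06780 = 1.004029
After-tax real rate = 1.004029 − 1 → 0.403%.

0.403%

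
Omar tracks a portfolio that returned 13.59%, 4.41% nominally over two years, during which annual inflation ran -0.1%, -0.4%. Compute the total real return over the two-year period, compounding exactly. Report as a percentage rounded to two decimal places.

19.19%

Compound the nominal returns: 1.1359 × 1.0441 = 1.185993.
Compound inflation: 0.9990 × 0.9960 = 0.995004.
Deflate: 1.185993 / 0.995004 = 1.191948.
Total real return = 1.191948 − 1 → 19.19%.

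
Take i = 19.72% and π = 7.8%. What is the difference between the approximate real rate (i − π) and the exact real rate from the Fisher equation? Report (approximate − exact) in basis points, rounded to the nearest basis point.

86 basis points

Approximate: r ≈ 19.720% − 7.800% = 11.9200%
Exact: (1 + 0.1972)/(1 + 0.0780) − 1 = 11.0575%
Error = 11.9200% − 11.0575% = 0.8625% → 86 basis points.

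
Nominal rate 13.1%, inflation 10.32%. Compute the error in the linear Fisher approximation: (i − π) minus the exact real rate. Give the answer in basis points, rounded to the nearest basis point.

Approximate: r ≈ 13.100% − 10.320% = 2.7800%
Exact: (1 + 0.1310)/(1 + 0.1032) − 1 = 2.5199%
Error = 2.7800% − 2.5199% = 0.2601% → 26 basis points.

26 basis points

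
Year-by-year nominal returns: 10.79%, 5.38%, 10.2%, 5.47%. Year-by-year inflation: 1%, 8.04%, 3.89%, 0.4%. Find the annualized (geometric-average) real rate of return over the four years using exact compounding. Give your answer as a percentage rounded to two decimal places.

Nominal growth factor = 1.1079 × 1.0538 × 1.1020 × 1.0547 = 1.35696703
Price-level growth factor = 1.0100 × 1.0804 × 1.0389 × 1.0040 = 1.13818644
Real growth factor = 1.35696703 / 1.13818644 = 1.19221859
Annualized real rate = 1.19221859^(1/4) − 1 = 4.4934% → 4.49%.

4.49%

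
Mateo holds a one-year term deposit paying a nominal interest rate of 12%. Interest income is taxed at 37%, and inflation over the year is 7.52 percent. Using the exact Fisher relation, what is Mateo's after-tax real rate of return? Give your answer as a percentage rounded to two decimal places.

0.04%

After-tax nominal return = 12% × (1 − 0.37) = 7.5600%.
1 + r = 1.07560 / 1.07520 = 1.000372
After-tax real rate = 1.000372 − 1 → 0.04%.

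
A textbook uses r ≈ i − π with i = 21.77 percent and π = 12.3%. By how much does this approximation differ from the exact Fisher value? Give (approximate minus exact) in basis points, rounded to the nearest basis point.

Approximate: r ≈ 21.770% − 12.300% = 9.4700%
Exact: (1 + 0.2177)/(1 + 0.1230) − 1 = 8.4328%
Error = 9.4700% − 8.4328% = 1.0372% → 104 basis points.

104 basis points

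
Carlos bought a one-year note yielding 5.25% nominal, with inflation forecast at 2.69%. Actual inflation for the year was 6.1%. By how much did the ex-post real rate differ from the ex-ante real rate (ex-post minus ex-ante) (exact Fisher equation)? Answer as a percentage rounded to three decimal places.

Ex-ante: (1 + 0.0525)/(1 + 0.0269) − 1 = 2.4929%
Ex-post: (1 + 0.0525)/(1 + 0.0610) − 1 = -0.8011%
Difference (ex-post − ex-ante) = -3.2941% → -3.294%.

-3.294%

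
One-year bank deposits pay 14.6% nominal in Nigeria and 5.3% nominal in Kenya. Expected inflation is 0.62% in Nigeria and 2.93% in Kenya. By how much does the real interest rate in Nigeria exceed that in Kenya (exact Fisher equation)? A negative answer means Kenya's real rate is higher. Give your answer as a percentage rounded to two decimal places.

11.59%

Nigeria: (1 + 0.1460)/(1 + 0.0062) − 1 = 13.8939%
Kenya: (1 + 0.0530)/(1 + 0.0293) − 1 = 2.3025%
Differential = 13.8939% − 2.3025% = 11.5913% → 11.59%.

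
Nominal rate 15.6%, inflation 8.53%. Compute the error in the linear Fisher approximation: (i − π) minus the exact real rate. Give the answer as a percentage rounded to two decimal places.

Approximate: r ≈ 15.600% − 8.530% = 7.0700%
Exact: (1 + 0.1560)/(1 + 0.0853) − 1 = 6.5143%
Error = 7.0700% − 6.5143% = 0.5557% → 0.56%.

0.56%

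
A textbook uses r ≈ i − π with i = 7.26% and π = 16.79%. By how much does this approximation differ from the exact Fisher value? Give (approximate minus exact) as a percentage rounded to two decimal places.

-1.37%

Approximate: r ≈ 7.260% − 16.790% = -9.5300%
Exact: (1 + 0.0726)/(1 + 0.1679) − 1 = -8.1599%
Error = -9.5300% − (-8.1599%) = -1.3701% → -1.37%.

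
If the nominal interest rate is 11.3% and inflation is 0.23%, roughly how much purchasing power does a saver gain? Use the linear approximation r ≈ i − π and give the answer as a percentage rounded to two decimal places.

r ≈ i − π = 11.3% − 0.23% = 11.07%.

11.07%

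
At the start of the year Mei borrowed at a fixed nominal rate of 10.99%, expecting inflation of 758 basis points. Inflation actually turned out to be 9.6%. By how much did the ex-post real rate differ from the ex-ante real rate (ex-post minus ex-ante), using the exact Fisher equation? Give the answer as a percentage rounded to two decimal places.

-1.90%

Ex-ante: (1 + 0.1099)/(1 + 0.0758) − 1 = 3.1697%
Ex-post: (1 + 0.1099)/(1 + 0.0960) − 1 = 1.2682%
Difference (ex-post − ex-ante) = -1.9015% → -1.90%.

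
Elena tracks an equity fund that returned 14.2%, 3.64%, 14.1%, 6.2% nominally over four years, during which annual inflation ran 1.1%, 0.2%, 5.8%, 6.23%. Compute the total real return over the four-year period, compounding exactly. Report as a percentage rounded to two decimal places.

25.97%

Compound the nominal returns: 1.1420 × 1.0364 × 1.1410 × 1.0620 = 1.434180.
Compound inflation: 1.0110 × 1.0020 × 1.0580 × 1.0623 = 1.138549.
Deflate: 1.434180 / 1.138549 = 1.259656.
Total real return = 1.259656 − 1 → 25.97%.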